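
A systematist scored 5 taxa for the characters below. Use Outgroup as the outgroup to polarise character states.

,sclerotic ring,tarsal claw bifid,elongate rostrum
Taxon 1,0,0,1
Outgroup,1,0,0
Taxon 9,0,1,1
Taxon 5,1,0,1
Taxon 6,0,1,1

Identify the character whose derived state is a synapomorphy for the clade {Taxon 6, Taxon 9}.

Character polarity is set by the outgroup: the derived state is whichever differs from the outgroup's state, so for sclerotic ring the derived state is '0', and for the remaining characters it is '1'.
sclerotic ring (derived state '0') is shared by Taxon 1, Taxon 6, and Taxon 9 — a synapomorphy uniting that clade.
Only Taxon 6 and Taxon 9 show the derived state '1' for tarsal claw bifid, supporting them as a clade.
All ingroup taxa share the derived state '1' for elongate rostrum; it defines the ingroup but does not resolve relationships within it.
Most parsimonious ingroup topology: (((Taxon 9,Taxon 6),Taxon 1),Taxon 5).
The clade {Taxon 6, Taxon 9} is supported by tarsal claw bifid: its derived state '1' occurs in exactly those taxa and in no other taxon (including the outgroup).

tarsal claw bifid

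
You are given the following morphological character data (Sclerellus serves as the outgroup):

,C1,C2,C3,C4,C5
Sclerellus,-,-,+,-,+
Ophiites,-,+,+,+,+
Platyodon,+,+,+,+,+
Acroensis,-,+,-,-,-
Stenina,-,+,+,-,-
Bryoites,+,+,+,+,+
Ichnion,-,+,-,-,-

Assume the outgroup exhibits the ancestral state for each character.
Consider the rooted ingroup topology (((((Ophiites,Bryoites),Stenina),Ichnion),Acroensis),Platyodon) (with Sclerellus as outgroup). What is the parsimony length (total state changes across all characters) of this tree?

9

Map each character onto (((((Ophiites,Bryoites),Stenina),Ichnion),Acroensis),Platyodon) (rooted by Sclerellus) and count the minimum state changes it requires (Fitch parsimony):
C1: 2; C2: 1; C3: 2; C4: 2; C5: 2.
Total tree length = 9.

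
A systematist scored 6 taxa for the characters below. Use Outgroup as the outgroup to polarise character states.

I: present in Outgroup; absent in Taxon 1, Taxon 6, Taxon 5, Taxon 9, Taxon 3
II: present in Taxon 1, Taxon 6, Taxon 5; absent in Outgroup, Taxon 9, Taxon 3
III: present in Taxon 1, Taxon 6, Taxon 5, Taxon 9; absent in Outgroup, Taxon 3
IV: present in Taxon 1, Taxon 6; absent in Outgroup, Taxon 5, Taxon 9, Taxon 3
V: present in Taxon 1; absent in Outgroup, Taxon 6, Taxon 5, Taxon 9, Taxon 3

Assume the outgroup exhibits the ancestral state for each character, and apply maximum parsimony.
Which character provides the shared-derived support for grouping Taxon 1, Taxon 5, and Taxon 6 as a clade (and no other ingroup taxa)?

Character polarity is set by the outgroup: the derived state is whichever differs from the outgroup's state, so for I the derived state is 'absent', and for the remaining characters it is 'present'.
All ingroup taxa share the derived state 'absent' for I; it defines the ingroup but does not resolve relationships within it.
II: derived state 'present' in Taxon 1, Taxon 5, and Taxon 6 only — synapomorphy for {Taxon 1, Taxon 5, Taxon 6}.
III (derived state 'present') is shared by Taxon 1, Taxon 5, Taxon 6, and Taxon 9 — a synapomorphy uniting that clade.
Only Taxon 1 and Taxon 6 show the derived state 'present' for IV, supporting them as a clade.
V (derived state 'present') is unique to Taxon 1 (autapomorphy; uninformative for grouping).
Most parsimonious ingroup topology: ((((Taxon 1,Taxon 6),Taxon 5),Taxon 9),Taxon 3).
The clade {Taxon 1, Taxon 5, Taxon 6} is supported by II: its derived state 'present' occurs in exactly those taxa and in no other taxon (including the outgroup).

II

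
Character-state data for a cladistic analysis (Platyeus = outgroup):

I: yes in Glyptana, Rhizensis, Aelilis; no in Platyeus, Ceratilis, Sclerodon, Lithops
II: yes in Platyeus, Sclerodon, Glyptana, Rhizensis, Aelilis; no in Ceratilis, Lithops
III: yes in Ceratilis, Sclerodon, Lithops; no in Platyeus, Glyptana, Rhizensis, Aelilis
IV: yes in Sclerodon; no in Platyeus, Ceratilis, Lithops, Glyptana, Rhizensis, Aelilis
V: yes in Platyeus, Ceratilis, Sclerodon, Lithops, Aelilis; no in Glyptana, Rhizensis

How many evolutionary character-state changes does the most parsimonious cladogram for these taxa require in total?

Character polarity is set by the outgroup: the derived state is whichever differs from the outgroup's state, so for II, V the derived state is 'no', and for the remaining characters it is 'yes'.
Only Aelilis, Glyptana, and Rhizensis show the derived state 'yes' for I, supporting them as a clade.
II (derived state 'no') is shared by Ceratilis and Lithops — a synapomorphy uniting that clade.
III (derived state 'yes') is shared by Ceratilis, Lithops, and Sclerodon — a synapomorphy uniting that clade.
IV: derived state 'yes' in Sclerodon only — an autapomorphy, so it tells us nothing about relationships among taxa.
V: derived state 'no' in Glyptana and Rhizensis only — synapomorphy for {Glyptana, Rhizensis}.
Most parsimonious ingroup topology: (((Ceratilis,Lithops),Sclerodon),((Glyptana,Rhizensis),Aelilis)).
Changes per character on this tree: I: 1; II: 1; III: 1; IV: 1; V: 1.
Total = 5.

5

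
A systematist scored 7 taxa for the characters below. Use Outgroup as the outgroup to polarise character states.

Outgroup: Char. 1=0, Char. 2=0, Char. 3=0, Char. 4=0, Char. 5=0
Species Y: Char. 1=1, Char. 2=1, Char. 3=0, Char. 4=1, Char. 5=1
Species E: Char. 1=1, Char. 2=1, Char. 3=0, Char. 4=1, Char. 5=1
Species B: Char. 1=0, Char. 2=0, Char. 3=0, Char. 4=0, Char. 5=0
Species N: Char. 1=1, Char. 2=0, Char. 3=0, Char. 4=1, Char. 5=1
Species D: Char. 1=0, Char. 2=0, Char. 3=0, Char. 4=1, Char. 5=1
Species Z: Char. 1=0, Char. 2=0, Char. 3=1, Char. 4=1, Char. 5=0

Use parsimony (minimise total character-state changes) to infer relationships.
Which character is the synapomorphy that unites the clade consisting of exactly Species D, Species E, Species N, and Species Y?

Char. 5

The outgroup has state '0' for every character, so '1' is the derived state throughout.
Only Species E, Species N, and Species Y show the derived state '1' for Char. 1, supporting them as a clade.
Only Species E and Species Y show the derived state '1' for Char. 2, supporting them as a clade.
Char. 3: derived state '1' in Species Z only — an autapomorphy, so it tells us nothing about relationships among taxa.
Only Species D, Species E, Species N, Species Y, and Species Z show the derived state '1' for Char. 4, supporting them as a clade.
Char. 5 (derived state '1') is shared by Species D, Species E, Species N, and Species Y — a synapomorphy uniting that clade.
Most parsimonious ingroup topology: (((((Species Y,Species E),Species N),Species D),Species Z),Species B).
The clade {Species D, Species E, Species N, Species Y} is supported by Char. 5: its derived state '1' occurs in exactly those taxa and in no other taxon (including the outgroup).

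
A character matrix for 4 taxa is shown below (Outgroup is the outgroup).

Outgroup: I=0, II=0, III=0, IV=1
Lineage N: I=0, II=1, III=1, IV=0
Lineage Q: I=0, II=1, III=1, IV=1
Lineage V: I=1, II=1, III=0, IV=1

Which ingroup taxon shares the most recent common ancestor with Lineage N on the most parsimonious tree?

Character polarity is set by the outgroup: the derived state is whichever differs from the outgroup's state, so for IV the derived state is '0', and for the remaining characters it is '1'.
I: derived state '1' in Lineage V only — an autapomorphy, so it tells us nothing about relationships among taxa.
II (derived state '1') is shared by all ingroup taxa — unites the whole ingroup.
Only Lineage N and Lineage Q show the derived state '1' for III, supporting them as a clade.
IV: derived state '0' in Lineage N only — an autapomorphy, so it tells us nothing about relationships among taxa.
Most parsimonious ingroup topology: ((Lineage N,Lineage Q),Lineage V).
Lineage N and Lineage Q form a cherry on this tree, so they are sister taxa.

Lineage Q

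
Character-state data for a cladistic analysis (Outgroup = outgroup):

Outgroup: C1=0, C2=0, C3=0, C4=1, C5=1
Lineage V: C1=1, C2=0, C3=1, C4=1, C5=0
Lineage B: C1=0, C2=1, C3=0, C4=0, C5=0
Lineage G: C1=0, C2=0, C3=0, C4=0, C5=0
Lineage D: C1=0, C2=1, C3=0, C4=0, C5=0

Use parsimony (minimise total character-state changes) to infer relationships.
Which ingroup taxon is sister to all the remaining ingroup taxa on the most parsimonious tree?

Lineage V

Character polarity is set by the outgroup: the derived state is whichever differs from the outgroup's state, so for C4, C5 the derived state is '0', and for the remaining characters it is '1'.
C1: derived state '1' in Lineage V only — an autapomorphy, so it tells us nothing about relationships among taxa.
C2: derived state '1' in Lineage B and Lineage D only — synapomorphy for {Lineage B, Lineage D}.
C3: derived state '1' in Lineage V only — an autapomorphy, so it tells us nothing about relationships among taxa.
C4 (derived state '0') is shared by Lineage B, Lineage D, and Lineage G — a synapomorphy uniting that clade.
C5 (derived state '0') is shared by all ingroup taxa — unites the whole ingroup.
Most parsimonious ingroup topology: (Lineage V,((Lineage B,Lineage D),Lineage G)).
Lineage V is sister to the clade containing all other ingroup taxa, so it is the earliest-diverging (most basal) ingroup lineage.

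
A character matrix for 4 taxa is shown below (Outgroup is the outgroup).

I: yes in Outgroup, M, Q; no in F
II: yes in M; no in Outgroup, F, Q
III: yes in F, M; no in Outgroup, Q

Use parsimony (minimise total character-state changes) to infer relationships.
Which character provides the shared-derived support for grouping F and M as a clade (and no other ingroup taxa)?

III

Character polarity is set by the outgroup: the derived state is whichever differs from the outgroup's state, so for I the derived state is 'no', and for the remaining characters it is 'yes'.
I (derived state 'no') is unique to F (autapomorphy; uninformative for grouping).
II: derived state 'yes' in M only — an autapomorphy, so it tells us nothing about relationships among taxa.
Only F and M show the derived state 'yes' for III, supporting them as a clade.
Most parsimonious ingroup topology: ((F,M),Q).
The clade {F, M} is supported by III: its derived state 'yes' occurs in exactly those taxa and in no other taxon (including the outgroup).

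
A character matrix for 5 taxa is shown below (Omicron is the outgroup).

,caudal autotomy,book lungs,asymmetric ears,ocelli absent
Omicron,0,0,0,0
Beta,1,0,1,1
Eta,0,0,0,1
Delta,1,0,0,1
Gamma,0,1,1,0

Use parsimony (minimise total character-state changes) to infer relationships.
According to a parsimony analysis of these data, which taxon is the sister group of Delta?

Beta

The outgroup has state '0' for every character, so '1' is the derived state throughout.
Only Beta and Delta show the derived state '1' for caudal autotomy, supporting them as a clade.
book lungs: derived state '1' in Gamma only — an autapomorphy, so it tells us nothing about relationships among taxa.
asymmetric ears groups Beta and Gamma, which is incompatible with the clades supported by the remaining characters; treating it as convergent (homoplasy) costs fewer steps than any alternative tree.
ocelli absent (derived state '1') is shared by Beta, Delta, and Eta — a synapomorphy uniting that clade.
Most parsimonious ingroup topology: (((Beta,Delta),Eta),Gamma).
Delta and Beta form a cherry on this tree, so they are sister taxa.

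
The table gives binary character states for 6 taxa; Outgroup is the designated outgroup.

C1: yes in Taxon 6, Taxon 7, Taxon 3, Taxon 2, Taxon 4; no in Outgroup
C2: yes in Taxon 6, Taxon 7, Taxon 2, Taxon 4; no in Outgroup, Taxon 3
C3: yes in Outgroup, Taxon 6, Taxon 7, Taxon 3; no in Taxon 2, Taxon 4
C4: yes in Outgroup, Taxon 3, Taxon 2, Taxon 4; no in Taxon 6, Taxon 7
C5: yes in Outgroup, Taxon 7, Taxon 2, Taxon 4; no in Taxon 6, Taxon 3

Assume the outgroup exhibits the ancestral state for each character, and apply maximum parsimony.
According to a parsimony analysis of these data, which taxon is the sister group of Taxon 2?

Character polarity is set by the outgroup: the derived state is whichever differs from the outgroup's state, so for C3, C4, C5 the derived state is 'no', and for the remaining characters it is 'yes'.
C1 (derived state 'yes') is shared by all ingroup taxa — unites the whole ingroup.
Only Taxon 2, Taxon 4, Taxon 6, and Taxon 7 show the derived state 'yes' for C2, supporting them as a clade.
C3 (derived state 'no') is shared by Taxon 2 and Taxon 4 — a synapomorphy uniting that clade.
Only Taxon 6 and Taxon 7 show the derived state 'no' for C4, supporting them as a clade.
C5 groups Taxon 3 and Taxon 6, which is incompatible with the clades supported by the remaining characters; treating it as convergent (homoplasy) costs fewer steps than any alternative tree.
Most parsimonious ingroup topology: (((Taxon 6,Taxon 7),(Taxon 2,Taxon 4)),Taxon 3).
Taxon 2 and Taxon 4 form a cherry on this tree, so they are sister taxa.

Taxon 4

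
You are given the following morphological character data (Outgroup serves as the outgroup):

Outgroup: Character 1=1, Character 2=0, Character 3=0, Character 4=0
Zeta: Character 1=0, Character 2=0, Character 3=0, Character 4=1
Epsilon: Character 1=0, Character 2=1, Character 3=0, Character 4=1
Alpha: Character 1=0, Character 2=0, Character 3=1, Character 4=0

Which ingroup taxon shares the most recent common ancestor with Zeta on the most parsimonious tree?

Epsilon

Character polarity is set by the outgroup: the derived state is whichever differs from the outgroup's state, so for Character 1 the derived state is '0', and for the remaining characters it is '1'.
Character 1 (derived state '0') is shared by all ingroup taxa — unites the whole ingroup.
Character 2 (derived state '1') is unique to Epsilon (autapomorphy; uninformative for grouping).
Character 3 (derived state '1') is unique to Alpha (autapomorphy; uninformative for grouping).
Character 4 (derived state '1') is shared by Epsilon and Zeta — a synapomorphy uniting that clade.
Most parsimonious ingroup topology: ((Zeta,Epsilon),Alpha).
Zeta and Epsilon form a cherry on this tree, so they are sister taxa.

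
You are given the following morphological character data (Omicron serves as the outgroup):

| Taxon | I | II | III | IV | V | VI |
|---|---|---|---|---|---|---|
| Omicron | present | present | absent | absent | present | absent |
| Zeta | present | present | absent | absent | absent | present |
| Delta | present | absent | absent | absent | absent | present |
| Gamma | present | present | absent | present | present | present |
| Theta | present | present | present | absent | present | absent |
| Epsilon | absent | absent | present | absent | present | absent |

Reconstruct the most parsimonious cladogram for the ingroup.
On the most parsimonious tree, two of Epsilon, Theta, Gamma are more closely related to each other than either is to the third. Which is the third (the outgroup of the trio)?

Gamma

Character polarity is set by the outgroup: the derived state is whichever differs from the outgroup's state, so for I, II, V the derived state is 'absent', and for the remaining characters it is 'present'.
I (derived state 'absent') is unique to Epsilon (autapomorphy; uninformative for grouping).
II groups Delta and Epsilon, which is incompatible with the clades supported by the remaining characters; treating it as convergent (homoplasy) costs fewer steps than any alternative tree.
III: derived state 'present' in Epsilon and Theta only — synapomorphy for {Epsilon, Theta}.
IV (derived state 'present') is unique to Gamma (autapomorphy; uninformative for grouping).
Only Delta and Zeta show the derived state 'absent' for V, supporting them as a clade.
VI (derived state 'present') is shared by Delta, Gamma, and Zeta — a synapomorphy uniting that clade.
Most parsimonious ingroup topology: (((Zeta,Delta),Gamma),(Theta,Epsilon)).
Epsilon and Theta share a more recent common ancestor with each other than either does with Gamma, so Gamma is the least closely related of the three.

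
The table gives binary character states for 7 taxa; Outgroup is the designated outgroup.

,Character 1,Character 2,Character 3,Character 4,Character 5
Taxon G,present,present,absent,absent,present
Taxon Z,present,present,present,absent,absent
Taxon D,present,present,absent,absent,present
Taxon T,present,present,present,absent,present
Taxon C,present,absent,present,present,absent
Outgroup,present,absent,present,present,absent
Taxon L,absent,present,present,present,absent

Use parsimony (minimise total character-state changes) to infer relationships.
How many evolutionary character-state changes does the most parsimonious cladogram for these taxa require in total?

Character polarity is set by the outgroup: the derived state is whichever differs from the outgroup's state, so for Character 1, Character 3, Character 4 the derived state is 'absent', and for the remaining characters it is 'present'.
Character 1: derived state 'absent' in Taxon L only — an autapomorphy, so it tells us nothing about relationships among taxa.
Only Taxon D, Taxon G, Taxon L, Taxon T, and Taxon Z show the derived state 'present' for Character 2, supporting them as a clade.
Character 3 (derived state 'absent') is shared by Taxon D and Taxon G — a synapomorphy uniting that clade.
Character 4: derived state 'absent' in Taxon D, Taxon G, Taxon T, and Taxon Z only — synapomorphy for {Taxon D, Taxon G, Taxon T, Taxon Z}.
Character 5: derived state 'present' in Taxon D, Taxon G, and Taxon T only — synapomorphy for {Taxon D, Taxon G, Taxon T}.
Most parsimonious ingroup topology: (((((Taxon D,Taxon G),Taxon T),Taxon Z),Taxon L),Taxon C).
Changes per character on this tree: Character 1: 1; Character 2: 1; Character 3: 1; Character 4: 1; Character 5: 1.
Total = 5.

5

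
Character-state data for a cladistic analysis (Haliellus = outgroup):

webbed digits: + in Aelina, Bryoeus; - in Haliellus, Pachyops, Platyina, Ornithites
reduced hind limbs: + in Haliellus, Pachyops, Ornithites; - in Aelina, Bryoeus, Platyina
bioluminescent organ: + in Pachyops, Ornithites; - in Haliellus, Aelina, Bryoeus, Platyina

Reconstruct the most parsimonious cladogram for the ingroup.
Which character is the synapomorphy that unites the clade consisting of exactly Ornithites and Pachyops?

Character polarity is set by the outgroup: the derived state is whichever differs from the outgroup's state, so for reduced hind limbs the derived state is '-', and for the remaining characters it is '+'.
webbed digits (derived state '+') is shared by Aelina and Bryoeus — a synapomorphy uniting that clade.
reduced hind limbs (derived state '-') is shared by Aelina, Bryoeus, and Platyina — a synapomorphy uniting that clade.
bioluminescent organ (derived state '+') is shared by Ornithites and Pachyops — a synapomorphy uniting that clade.
Most parsimonious ingroup topology: (((Aelina,Bryoeus),Platyina),(Pachyops,Ornithites)).
The clade {Ornithites, Pachyops} is supported by bioluminescent organ: its derived state '+' occurs in exactly those taxa and in no other taxon (including the outgroup).

bioluminescent organ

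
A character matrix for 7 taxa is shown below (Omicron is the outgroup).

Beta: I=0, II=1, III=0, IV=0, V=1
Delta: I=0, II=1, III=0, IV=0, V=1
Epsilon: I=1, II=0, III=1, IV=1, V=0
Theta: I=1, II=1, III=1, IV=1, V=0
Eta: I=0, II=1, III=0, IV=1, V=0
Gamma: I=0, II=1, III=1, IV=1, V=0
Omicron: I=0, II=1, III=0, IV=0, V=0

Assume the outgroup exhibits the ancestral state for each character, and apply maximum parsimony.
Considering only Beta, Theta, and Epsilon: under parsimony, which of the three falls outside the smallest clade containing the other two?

Character polarity is set by the outgroup: the derived state is whichever differs from the outgroup's state, so for II the derived state is '0', and for the remaining characters it is '1'.
I (derived state '1') is shared by Epsilon and Theta — a synapomorphy uniting that clade.
II (derived state '0') is unique to Epsilon (autapomorphy; uninformative for grouping).
III: derived state '1' in Epsilon, Gamma, and Theta only — synapomorphy for {Epsilon, Gamma, Theta}.
IV (derived state '1') is shared by Epsilon, Eta, Gamma, and Theta — a synapomorphy uniting that clade.
Only Beta and Delta show the derived state '1' for V, supporting them as a clade.
Most parsimonious ingroup topology: ((Beta,Delta),(Eta,((Theta,Epsilon),Gamma))).
Theta and Epsilon share a more recent common ancestor with each other than either does with Beta, so Beta is the least closely related of the three.

Beta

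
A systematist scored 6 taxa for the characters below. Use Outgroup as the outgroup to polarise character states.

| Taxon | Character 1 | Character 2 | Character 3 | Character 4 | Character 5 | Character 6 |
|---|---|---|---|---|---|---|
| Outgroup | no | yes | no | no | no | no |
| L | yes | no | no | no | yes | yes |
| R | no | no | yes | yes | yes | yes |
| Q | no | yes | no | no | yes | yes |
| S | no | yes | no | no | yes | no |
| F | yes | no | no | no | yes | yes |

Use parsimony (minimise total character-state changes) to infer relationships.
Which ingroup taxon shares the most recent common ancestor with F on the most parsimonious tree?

Character polarity is set by the outgroup: the derived state is whichever differs from the outgroup's state, so for Character 2 the derived state is 'no', and for the remaining characters it is 'yes'.
Character 1: derived state 'yes' in F and L only — synapomorphy for {F, L}.
Character 2 (derived state 'no') is shared by F, L, and R — a synapomorphy uniting that clade.
Character 3 (derived state 'yes') is unique to R (autapomorphy; uninformative for grouping).
Character 4: derived state 'yes' in R only — an autapomorphy, so it tells us nothing about relationships among taxa.
Character 5 (derived state 'yes') is shared by all ingroup taxa — unites the whole ingroup.
Character 6: derived state 'yes' in F, L, Q, and R only — synapomorphy for {F, L, Q, R}.
Most parsimonious ingroup topology: ((((L,F),R),Q),S).
F and L form a cherry on this tree, so they are sister taxa.

L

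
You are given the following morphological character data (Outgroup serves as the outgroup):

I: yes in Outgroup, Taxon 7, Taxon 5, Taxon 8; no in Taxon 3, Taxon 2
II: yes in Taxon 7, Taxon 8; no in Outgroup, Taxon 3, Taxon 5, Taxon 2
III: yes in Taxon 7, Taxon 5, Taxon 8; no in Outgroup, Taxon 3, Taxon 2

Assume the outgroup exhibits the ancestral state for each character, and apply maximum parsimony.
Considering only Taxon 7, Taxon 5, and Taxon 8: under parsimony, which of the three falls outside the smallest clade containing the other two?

Character polarity is set by the outgroup: the derived state is whichever differs from the outgroup's state, so for I the derived state is 'no', and for the remaining characters it is 'yes'.
Only Taxon 2 and Taxon 3 show the derived state 'no' for I, supporting them as a clade.
II (derived state 'yes') is shared by Taxon 7 and Taxon 8 — a synapomorphy uniting that clade.
III: derived state 'yes' in Taxon 5, Taxon 7, and Taxon 8 only — synapomorphy for {Taxon 5, Taxon 7, Taxon 8}.
Most parsimonious ingroup topology: ((Taxon 3,Taxon 2),((Taxon 7,Taxon 8),Taxon 5)).
Taxon 7 and Taxon 8 share a more recent common ancestor with each other than either does with Taxon 5, so Taxon 5 is the least closely related of the three.

Taxon 5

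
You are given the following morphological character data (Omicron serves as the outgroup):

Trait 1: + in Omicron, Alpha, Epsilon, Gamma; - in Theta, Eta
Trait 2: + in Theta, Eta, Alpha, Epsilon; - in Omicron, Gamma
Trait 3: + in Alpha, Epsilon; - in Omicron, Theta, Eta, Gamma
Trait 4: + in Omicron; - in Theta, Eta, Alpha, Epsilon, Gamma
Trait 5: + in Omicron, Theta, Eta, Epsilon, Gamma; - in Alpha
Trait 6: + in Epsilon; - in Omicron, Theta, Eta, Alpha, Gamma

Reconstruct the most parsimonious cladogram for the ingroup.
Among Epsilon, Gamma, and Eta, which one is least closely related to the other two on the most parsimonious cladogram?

Gamma

Character polarity is set by the outgroup: the derived state is whichever differs from the outgroup's state, so for Trait 1, Trait 4, Trait 5 the derived state is '-', and for the remaining characters it is '+'.
Only Eta and Theta show the derived state '-' for Trait 1, supporting them as a clade.
Only Alpha, Epsilon, Eta, and Theta show the derived state '+' for Trait 2, supporting them as a clade.
Only Alpha and Epsilon show the derived state '+' for Trait 3, supporting them as a clade.
All ingroup taxa share the derived state '-' for Trait 4; it defines the ingroup but does not resolve relationships within it.
Trait 5: derived state '-' in Alpha only — an autapomorphy, so it tells us nothing about relationships among taxa.
Trait 6: derived state '+' in Epsilon only — an autapomorphy, so it tells us nothing about relationships among taxa.
Most parsimonious ingroup topology: (((Theta,Eta),(Alpha,Epsilon)),Gamma).
Eta and Epsilon share a more recent common ancestor with each other than either does with Gamma, so Gamma is the least closely related of the three.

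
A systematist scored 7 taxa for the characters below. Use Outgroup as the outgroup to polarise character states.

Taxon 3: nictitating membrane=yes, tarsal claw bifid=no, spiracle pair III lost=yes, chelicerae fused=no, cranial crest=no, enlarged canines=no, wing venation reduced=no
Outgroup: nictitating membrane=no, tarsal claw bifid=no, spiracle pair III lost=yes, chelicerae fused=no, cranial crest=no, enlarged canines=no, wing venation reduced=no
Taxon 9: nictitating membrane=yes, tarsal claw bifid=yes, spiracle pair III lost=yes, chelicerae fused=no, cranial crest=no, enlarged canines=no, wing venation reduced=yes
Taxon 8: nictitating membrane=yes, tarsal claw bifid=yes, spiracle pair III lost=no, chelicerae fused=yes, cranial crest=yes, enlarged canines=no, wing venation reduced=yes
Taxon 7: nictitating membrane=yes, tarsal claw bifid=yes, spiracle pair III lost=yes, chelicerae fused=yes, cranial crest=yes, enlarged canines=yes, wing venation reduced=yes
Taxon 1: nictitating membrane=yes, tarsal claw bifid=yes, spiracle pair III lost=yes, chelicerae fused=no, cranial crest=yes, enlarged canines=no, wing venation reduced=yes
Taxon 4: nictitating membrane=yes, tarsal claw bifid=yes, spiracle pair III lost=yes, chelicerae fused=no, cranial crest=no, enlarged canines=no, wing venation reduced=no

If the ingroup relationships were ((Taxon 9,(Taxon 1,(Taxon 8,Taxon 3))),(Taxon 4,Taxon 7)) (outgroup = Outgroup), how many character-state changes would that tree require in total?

13

Map each character onto ((Taxon 9,(Taxon 1,(Taxon 8,Taxon 3))),(Taxon 4,Taxon 7)) (rooted by Outgroup) and count the minimum state changes it requires (Fitch parsimony):
nictitating membrane: 1; tarsal claw bifid: 2; spiracle pair III lost: 1; chelicerae fused: 2; cranial crest: 3; enlarged canines: 1; wing venation reduced: 3.
Total tree length = 13.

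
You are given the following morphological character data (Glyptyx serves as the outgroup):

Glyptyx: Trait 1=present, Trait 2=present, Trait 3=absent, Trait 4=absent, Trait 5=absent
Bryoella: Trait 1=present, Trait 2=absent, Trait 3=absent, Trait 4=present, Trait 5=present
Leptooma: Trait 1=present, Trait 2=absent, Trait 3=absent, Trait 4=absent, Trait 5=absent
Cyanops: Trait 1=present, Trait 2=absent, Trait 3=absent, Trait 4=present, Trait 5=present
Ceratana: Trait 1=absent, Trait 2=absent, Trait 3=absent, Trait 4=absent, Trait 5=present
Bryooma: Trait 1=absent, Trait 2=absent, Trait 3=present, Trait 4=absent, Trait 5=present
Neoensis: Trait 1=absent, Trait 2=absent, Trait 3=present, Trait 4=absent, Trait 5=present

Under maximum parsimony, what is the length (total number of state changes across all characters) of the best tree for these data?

Character polarity is set by the outgroup: the derived state is whichever differs from the outgroup's state, so for Trait 1, Trait 2 the derived state is 'absent', and for the remaining characters it is 'present'.
Trait 1 (derived state 'absent') is shared by Bryooma, Ceratana, and Neoensis — a synapomorphy uniting that clade.
Trait 2 (derived state 'absent') is shared by all ingroup taxa — unites the whole ingroup.
Trait 3 (derived state 'present') is shared by Bryooma and Neoensis — a synapomorphy uniting that clade.
Trait 4: derived state 'present' in Bryoella and Cyanops only — synapomorphy for {Bryoella, Cyanops}.
Trait 5 (derived state 'present') is shared by Bryoella, Bryooma, Ceratana, Cyanops, and Neoensis — a synapomorphy uniting that clade.
Most parsimonious ingroup topology: (((Bryoella,Cyanops),(Ceratana,(Bryooma,Neoensis))),Leptooma).
Changes per character on this tree: Trait 1: 1; Trait 2: 1; Trait 3: 1; Trait 4: 1; Trait 5: 1.
Total = 5.

5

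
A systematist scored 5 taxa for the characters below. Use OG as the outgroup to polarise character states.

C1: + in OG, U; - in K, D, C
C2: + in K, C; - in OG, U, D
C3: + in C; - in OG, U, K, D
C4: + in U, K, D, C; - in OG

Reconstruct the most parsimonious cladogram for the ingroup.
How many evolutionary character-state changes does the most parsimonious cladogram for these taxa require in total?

Character polarity is set by the outgroup: the derived state is whichever differs from the outgroup's state, so for C1 the derived state is '-', and for the remaining characters it is '+'.
C1 (derived state '-') is shared by C, D, and K — a synapomorphy uniting that clade.
C2 (derived state '+') is shared by C and K — a synapomorphy uniting that clade.
C3 (derived state '+') is unique to C (autapomorphy; uninformative for grouping).
All ingroup taxa share the derived state '+' for C4; it defines the ingroup but does not resolve relationships within it.
Most parsimonious ingroup topology: (U,((K,C),D)).
Changes per character on this tree: C1: 1; C2: 1; C3: 1; C4: 1.
Total = 4.

4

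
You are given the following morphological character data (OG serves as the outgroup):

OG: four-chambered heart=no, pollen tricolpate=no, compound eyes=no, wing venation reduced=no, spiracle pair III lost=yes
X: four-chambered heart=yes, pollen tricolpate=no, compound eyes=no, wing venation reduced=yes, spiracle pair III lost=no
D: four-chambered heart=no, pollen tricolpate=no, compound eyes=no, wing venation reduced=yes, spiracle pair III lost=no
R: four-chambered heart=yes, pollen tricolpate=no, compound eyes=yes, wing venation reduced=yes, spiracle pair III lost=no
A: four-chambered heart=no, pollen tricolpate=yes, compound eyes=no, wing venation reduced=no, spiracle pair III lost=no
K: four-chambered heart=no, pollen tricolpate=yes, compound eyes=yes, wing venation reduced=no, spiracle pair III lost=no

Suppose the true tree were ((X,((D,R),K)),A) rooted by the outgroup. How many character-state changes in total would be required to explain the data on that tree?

Map each character onto ((X,((D,R),K)),A) (rooted by OG) and count the minimum state changes it requires (Fitch parsimony):
four-chambered heart: 2; pollen tricolpate: 2; compound eyes: 2; wing venation reduced: 2; spiracle pair III lost: 1.
Total tree length = 9.

9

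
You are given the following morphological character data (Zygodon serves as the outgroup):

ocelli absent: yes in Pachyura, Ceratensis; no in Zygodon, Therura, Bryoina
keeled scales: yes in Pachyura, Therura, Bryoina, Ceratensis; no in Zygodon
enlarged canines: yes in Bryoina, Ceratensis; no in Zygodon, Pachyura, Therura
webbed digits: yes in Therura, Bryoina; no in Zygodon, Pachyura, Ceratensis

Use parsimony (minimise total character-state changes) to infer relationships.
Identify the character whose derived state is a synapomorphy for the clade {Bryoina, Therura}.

The outgroup has state 'no' for every character, so 'yes' is the derived state throughout.
ocelli absent: derived state 'yes' in Ceratensis and Pachyura only — synapomorphy for {Ceratensis, Pachyura}.
keeled scales (derived state 'yes') is shared by all ingroup taxa — unites the whole ingroup.
enlarged canines groups Bryoina and Ceratensis, which is incompatible with the clades supported by the remaining characters; treating it as convergent (homoplasy) costs fewer steps than any alternative tree.
Only Bryoina and Therura show the derived state 'yes' for webbed digits, supporting them as a clade.
Most parsimonious ingroup topology: ((Pachyura,Ceratensis),(Therura,Bryoina)).
The clade {Bryoina, Therura} is supported by webbed digits: its derived state 'yes' occurs in exactly those taxa and in no other taxon (including the outgroup).

webbed digits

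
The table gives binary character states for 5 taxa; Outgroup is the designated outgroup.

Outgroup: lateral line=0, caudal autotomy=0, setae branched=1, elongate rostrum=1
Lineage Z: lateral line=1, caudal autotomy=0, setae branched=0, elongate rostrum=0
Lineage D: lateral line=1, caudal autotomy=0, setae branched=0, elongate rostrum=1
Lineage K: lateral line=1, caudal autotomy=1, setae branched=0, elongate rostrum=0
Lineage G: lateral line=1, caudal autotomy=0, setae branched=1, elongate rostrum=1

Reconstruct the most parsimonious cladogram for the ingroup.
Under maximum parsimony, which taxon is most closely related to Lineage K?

Character polarity is set by the outgroup: the derived state is whichever differs from the outgroup's state, so for setae branched, elongate rostrum the derived state is '0', and for the remaining characters it is '1'.
lateral line (derived state '1') is shared by all ingroup taxa — unites the whole ingroup.
caudal autotomy (derived state '1') is unique to Lineage K (autapomorphy; uninformative for grouping).
Only Lineage D, Lineage K, and Lineage Z show the derived state '0' for setae branched, supporting them as a clade.
elongate rostrum (derived state '0') is shared by Lineage K and Lineage Z — a synapomorphy uniting that clade.
Most parsimonious ingroup topology: (((Lineage Z,Lineage K),Lineage D),Lineage G).
Lineage K and Lineage Z form a cherry on this tree, so they are sister taxa.

Lineage Z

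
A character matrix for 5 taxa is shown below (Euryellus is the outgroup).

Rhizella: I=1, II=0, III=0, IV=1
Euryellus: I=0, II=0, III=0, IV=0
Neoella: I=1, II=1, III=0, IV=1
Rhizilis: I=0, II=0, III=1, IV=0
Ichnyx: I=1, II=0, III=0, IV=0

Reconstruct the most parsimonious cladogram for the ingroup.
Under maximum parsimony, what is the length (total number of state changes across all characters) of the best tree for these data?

4

The outgroup has state '0' for every character, so '1' is the derived state throughout.
I: derived state '1' in Ichnyx, Neoella, and Rhizella only — synapomorphy for {Ichnyx, Neoella, Rhizella}.
II (derived state '1') is unique to Neoella (autapomorphy; uninformative for grouping).
III: derived state '1' in Rhizilis only — an autapomorphy, so it tells us nothing about relationships among taxa.
Only Neoella and Rhizella show the derived state '1' for IV, supporting them as a clade.
Most parsimonious ingroup topology: (((Rhizella,Neoella),Ichnyx),Rhizilis).
Changes per character on this tree: I: 1; II: 1; III: 1; IV: 1.
Total = 4.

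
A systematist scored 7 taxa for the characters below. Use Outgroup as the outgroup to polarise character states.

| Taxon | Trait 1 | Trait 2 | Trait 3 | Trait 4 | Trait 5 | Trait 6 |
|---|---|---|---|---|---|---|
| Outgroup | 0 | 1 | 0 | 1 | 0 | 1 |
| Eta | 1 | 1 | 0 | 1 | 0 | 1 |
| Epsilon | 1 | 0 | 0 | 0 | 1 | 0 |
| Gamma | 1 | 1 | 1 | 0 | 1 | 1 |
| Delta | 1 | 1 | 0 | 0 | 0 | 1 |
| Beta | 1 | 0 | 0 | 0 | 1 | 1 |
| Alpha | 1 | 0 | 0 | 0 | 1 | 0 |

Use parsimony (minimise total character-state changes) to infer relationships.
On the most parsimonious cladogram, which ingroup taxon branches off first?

Character polarity is set by the outgroup: the derived state is whichever differs from the outgroup's state, so for Trait 2, Trait 4, Trait 6 the derived state is '0', and for the remaining characters it is '1'.
All ingroup taxa share the derived state '1' for Trait 1; it defines the ingroup but does not resolve relationships within it.
Trait 2 (derived state '0') is shared by Alpha, Beta, and Epsilon — a synapomorphy uniting that clade.
Trait 3: derived state '1' in Gamma only — an autapomorphy, so it tells us nothing about relationships among taxa.
Trait 4 (derived state '0') is shared by Alpha, Beta, Delta, Epsilon, and Gamma — a synapomorphy uniting that clade.
Trait 5: derived state '1' in Alpha, Beta, Epsilon, and Gamma only — synapomorphy for {Alpha, Beta, Epsilon, Gamma}.
Trait 6: derived state '0' in Alpha and Epsilon only — synapomorphy for {Alpha, Epsilon}.
Most parsimonious ingroup topology: (Eta,((((Epsilon,Alpha),Beta),Gamma),Delta)).
Eta is sister to the clade containing all other ingroup taxa, so it is the earliest-diverging (most basal) ingroup lineage.

Eta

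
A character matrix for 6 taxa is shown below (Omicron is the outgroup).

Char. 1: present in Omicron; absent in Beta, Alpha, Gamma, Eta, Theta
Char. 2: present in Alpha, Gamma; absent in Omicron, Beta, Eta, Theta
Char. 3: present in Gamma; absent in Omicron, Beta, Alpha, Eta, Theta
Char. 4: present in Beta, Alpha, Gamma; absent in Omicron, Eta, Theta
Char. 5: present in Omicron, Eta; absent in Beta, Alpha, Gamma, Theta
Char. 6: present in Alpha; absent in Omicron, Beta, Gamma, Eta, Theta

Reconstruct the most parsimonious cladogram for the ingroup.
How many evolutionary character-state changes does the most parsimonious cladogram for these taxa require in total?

6

Character polarity is set by the outgroup: the derived state is whichever differs from the outgroup's state, so for Char. 1, Char. 5 the derived state is 'absent', and for the remaining characters it is 'present'.
Char. 1 (derived state 'absent') is shared by all ingroup taxa — unites the whole ingroup.
Char. 2 (derived state 'present') is shared by Alpha and Gamma — a synapomorphy uniting that clade.
Char. 3: derived state 'present' in Gamma only — an autapomorphy, so it tells us nothing about relationships among taxa.
Char. 4 (derived state 'present') is shared by Alpha, Beta, and Gamma — a synapomorphy uniting that clade.
Char. 5 (derived state 'absent') is shared by Alpha, Beta, Gamma, and Theta — a synapomorphy uniting that clade.
Char. 6: derived state 'present' in Alpha only — an autapomorphy, so it tells us nothing about relationships among taxa.
Most parsimonious ingroup topology: (((Beta,(Alpha,Gamma)),Theta),Eta).
Changes per character on this tree: Char. 1: 1; Char. 2: 1; Char. 3: 1; Char. 4: 1; Char. 5: 1; Char. 6: 1.
Total = 6.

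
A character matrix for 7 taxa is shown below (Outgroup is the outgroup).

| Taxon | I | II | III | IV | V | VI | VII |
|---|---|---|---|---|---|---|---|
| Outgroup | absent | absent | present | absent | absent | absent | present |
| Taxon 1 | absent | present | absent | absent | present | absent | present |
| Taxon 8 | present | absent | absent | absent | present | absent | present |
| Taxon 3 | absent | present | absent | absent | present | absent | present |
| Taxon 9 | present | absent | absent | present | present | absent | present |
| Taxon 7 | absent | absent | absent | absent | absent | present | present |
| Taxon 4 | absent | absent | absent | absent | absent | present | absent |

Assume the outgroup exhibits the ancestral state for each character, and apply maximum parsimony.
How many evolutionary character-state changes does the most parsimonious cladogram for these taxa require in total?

7

Character polarity is set by the outgroup: the derived state is whichever differs from the outgroup's state, so for III, VII the derived state is 'absent', and for the remaining characters it is 'present'.
I: derived state 'present' in Taxon 8 and Taxon 9 only — synapomorphy for {Taxon 8, Taxon 9}.
II: derived state 'present' in Taxon 1 and Taxon 3 only — synapomorphy for {Taxon 1, Taxon 3}.
III (derived state 'absent') is shared by all ingroup taxa — unites the whole ingroup.
IV (derived state 'present') is unique to Taxon 9 (autapomorphy; uninformative for grouping).
V (derived state 'present') is shared by Taxon 1, Taxon 3, Taxon 8, and Taxon 9 — a synapomorphy uniting that clade.
VI (derived state 'present') is shared by Taxon 4 and Taxon 7 — a synapomorphy uniting that clade.
VII (derived state 'absent') is unique to Taxon 4 (autapomorphy; uninformative for grouping).
Most parsimonious ingroup topology: (((Taxon 1,Taxon 3),(Taxon 8,Taxon 9)),(Taxon 7,Taxon 4)).
Changes per character on this tree: I: 1; II: 1; III: 1; IV: 1; V: 1; VI: 1; VII: 1.
Total = 7.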